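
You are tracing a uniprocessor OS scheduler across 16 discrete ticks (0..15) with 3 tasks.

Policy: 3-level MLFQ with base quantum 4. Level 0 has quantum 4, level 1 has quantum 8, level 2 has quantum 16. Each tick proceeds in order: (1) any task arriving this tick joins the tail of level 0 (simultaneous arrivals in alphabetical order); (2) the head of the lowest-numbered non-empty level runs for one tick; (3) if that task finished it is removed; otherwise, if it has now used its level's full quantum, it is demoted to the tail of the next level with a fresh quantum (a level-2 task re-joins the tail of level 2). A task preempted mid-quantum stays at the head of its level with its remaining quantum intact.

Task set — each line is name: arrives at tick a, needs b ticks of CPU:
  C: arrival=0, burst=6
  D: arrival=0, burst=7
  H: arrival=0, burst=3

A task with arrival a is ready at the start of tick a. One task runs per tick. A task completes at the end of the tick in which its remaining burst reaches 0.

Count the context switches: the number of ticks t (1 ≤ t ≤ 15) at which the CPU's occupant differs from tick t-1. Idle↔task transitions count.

t=0: L0/L1/L2 = CDH/-/- → run C
t=1: L0/L1/L2 = CDH/-/- → run C
t=2: L0/L1/L2 = CDH/-/- → run C
t=3: L0/L1/L2 = CDH/-/- → run C
t=4: L0/L1/L2 = DH/C/- → run D
t=5: L0/L1/L2 = DH/C/- → run D
t=6: L0/L1/L2 = DH/C/- → run D
t=7: L0/L1/L2 = DH/C/- → run D
t=8: L0/L1/L2 = H/CD/- → run H
t=9: L0/L1/L2 = H/CD/- → run H
t=10: L0/L1/L2 = H/CD/- → run H
t=11: L0/L1/L2 = -/CD/- → run C
t=12: L0/L1/L2 = -/CD/- → run C
t=13: L0/L1/L2 = -/D/- → run D
t=14: L0/L1/L2 = -/D/- → run D
t=15: L0/L1/L2 = -/D/- → run D

context switches = 4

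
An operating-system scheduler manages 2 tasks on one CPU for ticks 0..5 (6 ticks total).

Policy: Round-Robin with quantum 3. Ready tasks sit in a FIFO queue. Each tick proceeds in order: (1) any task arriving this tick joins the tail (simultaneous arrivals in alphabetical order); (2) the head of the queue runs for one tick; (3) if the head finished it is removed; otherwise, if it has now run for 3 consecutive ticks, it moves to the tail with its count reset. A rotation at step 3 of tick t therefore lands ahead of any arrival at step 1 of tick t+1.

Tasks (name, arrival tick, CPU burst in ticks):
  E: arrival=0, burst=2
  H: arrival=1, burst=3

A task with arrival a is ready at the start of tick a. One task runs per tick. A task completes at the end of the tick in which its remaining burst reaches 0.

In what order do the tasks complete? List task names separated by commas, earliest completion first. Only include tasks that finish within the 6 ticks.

completion order = E, H

t=0: queue=[E] q_used=0 → run E
t=1: queue=[E,H] q_used=1 → run E
t=2: queue=[H] q_used=0 → run H
t=3: queue=[H] q_used=1 → run H
t=4: queue=[H] q_used=2 → run H
t=5: (idle)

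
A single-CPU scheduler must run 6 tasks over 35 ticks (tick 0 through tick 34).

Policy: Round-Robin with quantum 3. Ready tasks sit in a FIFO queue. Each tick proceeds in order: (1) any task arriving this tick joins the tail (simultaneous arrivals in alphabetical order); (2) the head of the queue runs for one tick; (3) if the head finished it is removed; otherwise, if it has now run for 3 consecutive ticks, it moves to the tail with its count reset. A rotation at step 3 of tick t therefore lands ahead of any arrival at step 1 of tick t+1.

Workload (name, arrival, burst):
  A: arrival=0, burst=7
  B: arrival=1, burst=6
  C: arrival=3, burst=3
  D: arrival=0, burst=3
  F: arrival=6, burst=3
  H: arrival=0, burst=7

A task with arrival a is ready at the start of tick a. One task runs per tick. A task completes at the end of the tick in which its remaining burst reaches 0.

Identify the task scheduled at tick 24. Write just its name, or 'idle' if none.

t=0: queue=[A,D,H] q_used=0 → run A
t=1: queue=[A,D,H,B] q_used=1 → run A
t=2: queue=[A,D,H,B] q_used=2 → run A
t=3: queue=[D,H,B,A,C] q_used=0 → run D
t=4: queue=[D,H,B,A,C] q_used=1 → run D
t=5: queue=[D,H,B,A,C] q_used=2 → run D
t=6: queue=[H,B,A,C,F] q_used=0 → run H
t=7: queue=[H,B,A,C,F] q_used=1 → run H
t=8: queue=[H,B,A,C,F] q_used=2 → run H
t=9: queue=[B,A,C,F,H] q_used=0 → run B
t=10: queue=[B,A,C,F,H] q_used=1 → run B
t=11: queue=[B,A,C,F,H] q_used=2 → run B
t=12: queue=[A,C,F,H,B] q_used=0 → run A
t=13: queue=[A,C,F,H,B] q_used=1 → run A
t=14: queue=[A,C,F,H,B] q_used=2 → run A
t=15: queue=[C,F,H,B,A] q_used=0 → run C
t=16: queue=[C,F,H,B,A] q_used=1 → run C
t=17: queue=[C,F,H,B,A] q_used=2 → run C
t=18: queue=[F,H,B,A] q_used=0 → run F
t=19: queue=[F,H,B,A] q_used=1 → run F
t=20: queue=[F,H,B,A] q_used=2 → run F
t=21: queue=[H,B,A] q_used=0 → run H
t=22: queue=[H,B,A] q_used=1 → run H
t=23: queue=[H,B,A] q_used=2 → run H
t=24: queue=[B,A,H] q_used=0 → run B
t=25: queue=[B,A,H] q_used=1 → run B
t=26: queue=[B,A,H] q_used=2 → run B
t=27: queue=[A,H] q_used=0 → run A
t=28: queue=[H] q_used=0 → run H
t=29: (idle)
t=30: (idle)
t=31: (idle)
t=32: (idle)
t=33: (idle)
t=34: (idle)

running at tick 24 = B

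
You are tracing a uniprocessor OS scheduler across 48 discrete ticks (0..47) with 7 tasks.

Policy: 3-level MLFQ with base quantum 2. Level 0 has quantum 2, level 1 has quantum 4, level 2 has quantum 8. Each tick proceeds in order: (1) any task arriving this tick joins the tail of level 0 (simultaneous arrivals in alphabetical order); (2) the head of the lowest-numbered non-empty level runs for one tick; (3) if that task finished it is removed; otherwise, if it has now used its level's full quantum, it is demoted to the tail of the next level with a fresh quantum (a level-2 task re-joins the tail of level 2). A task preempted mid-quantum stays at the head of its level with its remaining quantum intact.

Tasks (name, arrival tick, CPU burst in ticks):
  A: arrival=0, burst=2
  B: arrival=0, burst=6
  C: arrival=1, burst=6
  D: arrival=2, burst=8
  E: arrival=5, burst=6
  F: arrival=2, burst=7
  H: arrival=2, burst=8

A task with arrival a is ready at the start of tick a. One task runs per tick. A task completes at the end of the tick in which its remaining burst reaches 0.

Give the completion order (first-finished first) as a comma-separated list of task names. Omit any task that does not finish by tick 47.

completion order = A, B, C, E, D, F, H

t=0: L0/L1/L2 = AB/-/- → run A
t=1: L0/L1/L2 = ABC/-/- → run A
t=2: L0/L1/L2 = BCDFH/-/- → run B
t=3: L0/L1/L2 = BCDFH/-/- → run B
t=4: L0/L1/L2 = CDFH/B/- → run C
t=5: L0/L1/L2 = CDFHE/B/- → run C
t=6: L0/L1/L2 = DFHE/BC/- → run D
t=7: L0/L1/L2 = DFHE/BC/- → run D
t=8: L0/L1/L2 = FHE/BCD/- → run F
t=9: L0/L1/L2 = FHE/BCD/- → run F
t=10: L0/L1/L2 = HE/BCDF/- → run H
t=11: L0/L1/L2 = HE/BCDF/- → run H
t=12: L0/L1/L2 = E/BCDFH/- → run E
t=13: L0/L1/L2 = E/BCDFH/- → run E
t=14: L0/L1/L2 = -/BCDFHE/- → run B
t=15: L0/L1/L2 = -/BCDFHE/- → run B
t=16: L0/L1/L2 = -/BCDFHE/- → run B
t=17: L0/L1/L2 = -/BCDFHE/- → run B
t=18: L0/L1/L2 = -/CDFHE/- → run C
t=19: L0/L1/L2 = -/CDFHE/- → run C
t=20: L0/L1/L2 = -/CDFHE/- → run C
t=21: L0/L1/L2 = -/CDFHE/- → run C
t=22: L0/L1/L2 = -/DFHE/- → run D
t=23: L0/L1/L2 = -/DFHE/- → run D
t=24: L0/L1/L2 = -/DFHE/- → run D
t=25: L0/L1/L2 = -/DFHE/- → run D
t=26: L0/L1/L2 = -/FHE/D → run F
t=27: L0/L1/L2 = -/FHE/D → run F
t=28: L0/L1/L2 = -/FHE/D → run F
t=29: L0/L1/L2 = -/FHE/D → run F
t=30: L0/L1/L2 = -/HE/DF → run H
t=31: L0/L1/L2 = -/HE/DF → run H
t=32: L0/L1/L2 = -/HE/DF → run H
t=33: L0/L1/L2 = -/HE/DF → run H
t=34: L0/L1/L2 = -/E/DFH → run E
t=35: L0/L1/L2 = -/E/DFH → run E
t=36: L0/L1/L2 = -/E/DFH → run E
t=37: L0/L1/L2 = -/E/DFH → run E
t=38: L0/L1/L2 = -/-/DFH → run D
t=39: L0/L1/L2 = -/-/DFH → run D
t=40: L0/L1/L2 = -/-/FH → run F
t=41: L0/L1/L2 = -/-/H → run H
t=42: L0/L1/L2 = -/-/H → run H
t=43: (idle)
t=44: (idle)
t=45: (idle)
t=46: (idle)
t=47: (idle)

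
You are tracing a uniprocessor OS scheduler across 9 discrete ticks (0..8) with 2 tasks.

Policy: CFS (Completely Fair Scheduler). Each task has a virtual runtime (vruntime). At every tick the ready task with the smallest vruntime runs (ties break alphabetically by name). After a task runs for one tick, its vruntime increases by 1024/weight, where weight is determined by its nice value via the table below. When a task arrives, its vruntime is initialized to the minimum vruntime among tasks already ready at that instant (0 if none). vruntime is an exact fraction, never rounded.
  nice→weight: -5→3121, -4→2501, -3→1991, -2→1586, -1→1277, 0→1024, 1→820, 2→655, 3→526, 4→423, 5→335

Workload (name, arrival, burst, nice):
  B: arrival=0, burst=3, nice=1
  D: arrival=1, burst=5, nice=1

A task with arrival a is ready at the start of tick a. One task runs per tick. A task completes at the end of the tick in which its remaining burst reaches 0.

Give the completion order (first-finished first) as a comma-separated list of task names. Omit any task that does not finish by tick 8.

completion order = B, D

t=0: vr[B=0] → run B
t=1: vr[B=256/205 D=256/205] → run B
t=2: vr[B=512/205 D=256/205] → run D
t=3: vr[B=512/205 D=512/205] → run B
t=4: vr[D=512/205] → run D
t=5: vr[D=768/205] → run D
t=6: vr[D=1024/205] → run D
t=7: vr[D=256/41] → run D
t=8: (idle)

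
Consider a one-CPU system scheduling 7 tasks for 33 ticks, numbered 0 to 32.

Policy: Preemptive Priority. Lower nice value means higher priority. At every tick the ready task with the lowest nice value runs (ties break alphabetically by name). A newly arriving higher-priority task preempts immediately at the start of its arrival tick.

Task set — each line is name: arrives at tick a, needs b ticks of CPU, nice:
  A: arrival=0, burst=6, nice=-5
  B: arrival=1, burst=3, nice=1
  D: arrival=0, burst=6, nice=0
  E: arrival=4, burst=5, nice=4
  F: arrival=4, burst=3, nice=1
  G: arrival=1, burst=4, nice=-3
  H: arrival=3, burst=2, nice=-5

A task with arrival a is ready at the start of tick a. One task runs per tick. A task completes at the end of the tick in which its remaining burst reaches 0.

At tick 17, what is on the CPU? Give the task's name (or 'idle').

running at tick 17 = D

t=0: ready={A,D} → run A
t=1: ready={A,B,D,G} → run A
t=2: ready={A,B,D,G} → run A
t=3: ready={A,B,D,G,H} → run A
t=4: ready={A,B,D,E,F,G,H} → run A
t=5: ready={A,B,D,E,F,G,H} → run A
t=6: ready={B,D,E,F,G,H} → run H
t=7: ready={B,D,E,F,G,H} → run H
t=8: ready={B,D,E,F,G} → run G
t=9: ready={B,D,E,F,G} → run G
t=10: ready={B,D,E,F,G} → run G
t=11: ready={B,D,E,F,G} → run G
t=12: ready={B,D,E,F} → run D
t=13: ready={B,D,E,F} → run D
t=14: ready={B,D,E,F} → run D
t=15: ready={B,D,E,F} → run D
t=16: ready={B,D,E,F} → run D
t=17: ready={B,D,E,F} → run D
t=18: ready={B,E,F} → run B
t=19: ready={B,E,F} → run B
t=20: ready={B,E,F} → run B
t=21: ready={E,F} → run F
t=22: ready={E,F} → run F
t=23: ready={E,F} → run F
t=24: ready={E} → run E
t=25: ready={E} → run E
t=26: ready={E} → run E
t=27: ready={E} → run E
t=28: ready={E} → run E
t=29: (idle)
t=30: (idle)
t=31: (idle)
t=32: (idle)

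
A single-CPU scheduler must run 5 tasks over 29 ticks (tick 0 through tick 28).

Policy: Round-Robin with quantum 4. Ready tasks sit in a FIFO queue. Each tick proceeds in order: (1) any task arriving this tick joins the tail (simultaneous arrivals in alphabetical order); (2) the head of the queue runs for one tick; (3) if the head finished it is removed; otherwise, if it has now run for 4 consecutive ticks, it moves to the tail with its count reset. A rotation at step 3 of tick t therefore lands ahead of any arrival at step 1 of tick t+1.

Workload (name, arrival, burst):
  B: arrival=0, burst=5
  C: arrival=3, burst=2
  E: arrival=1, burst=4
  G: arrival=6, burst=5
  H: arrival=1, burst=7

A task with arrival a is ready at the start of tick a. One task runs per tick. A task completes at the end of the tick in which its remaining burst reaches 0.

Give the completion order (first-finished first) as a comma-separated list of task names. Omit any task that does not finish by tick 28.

t=0: queue=[B] q_used=0 → run B
t=1: queue=[B,E,H] q_used=1 → run B
t=2: queue=[B,E,H] q_used=2 → run B
t=3: queue=[B,E,H,C] q_used=3 → run B
t=4: queue=[E,H,C,B] q_used=0 → run E
t=5: queue=[E,H,C,B] q_used=1 → run E
t=6: queue=[E,H,C,B,G] q_used=2 → run E
t=7: queue=[E,H,C,B,G] q_used=3 → run E
t=8: queue=[H,C,B,G] q_used=0 → run H
t=9: queue=[H,C,B,G] q_used=1 → run H
t=10: queue=[H,C,B,G] q_used=2 → run H
t=11: queue=[H,C,B,G] q_used=3 → run H
t=12: queue=[C,B,G,H] q_used=0 → run C
t=13: queue=[C,B,G,H] q_used=1 → run C
t=14: queue=[B,G,H] q_used=0 → run B
t=15: queue=[G,H] q_used=0 → run G
t=16: queue=[G,H] q_used=1 → run G
t=17: queue=[G,H] q_used=2 → run G
t=18: queue=[G,H] q_used=3 → run G
t=19: queue=[H,G] q_used=0 → run H
t=20: queue=[H,G] q_used=1 → run H
t=21: queue=[H,G] q_used=2 → run H
t=22: queue=[G] q_used=0 → run G
t=23: (idle)
t=24: (idle)
t=25: (idle)
t=26: (idle)
t=27: (idle)
t=28: (idle)

completion order = E, C, B, H, G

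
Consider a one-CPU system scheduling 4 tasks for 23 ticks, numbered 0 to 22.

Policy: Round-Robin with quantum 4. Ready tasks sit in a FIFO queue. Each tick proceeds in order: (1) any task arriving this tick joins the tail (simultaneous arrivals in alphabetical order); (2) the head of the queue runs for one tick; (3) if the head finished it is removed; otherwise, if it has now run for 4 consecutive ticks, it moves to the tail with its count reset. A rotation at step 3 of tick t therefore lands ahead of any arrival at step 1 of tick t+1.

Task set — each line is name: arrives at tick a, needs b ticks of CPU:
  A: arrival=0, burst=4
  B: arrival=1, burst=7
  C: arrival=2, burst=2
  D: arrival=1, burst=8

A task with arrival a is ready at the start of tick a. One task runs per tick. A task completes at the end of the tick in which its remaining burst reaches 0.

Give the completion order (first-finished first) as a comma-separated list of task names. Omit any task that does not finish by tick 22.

completion order = A, C, B, D

t=0: queue=[A] q_used=0 → run A
t=1: queue=[A,B,D] q_used=1 → run A
t=2: queue=[A,B,D,C] q_used=2 → run A
t=3: queue=[A,B,D,C] q_used=3 → run A
t=4: queue=[B,D,C] q_used=0 → run B
t=5: queue=[B,D,C] q_used=1 → run B
t=6: queue=[B,D,C] q_used=2 → run B
t=7: queue=[B,D,C] q_used=3 → run B
t=8: queue=[D,C,B] q_used=0 → run D
t=9: queue=[D,C,B] q_used=1 → run D
t=10: queue=[D,C,B] q_used=2 → run D
t=11: queue=[D,C,B] q_used=3 → run D
t=12: queue=[C,B,D] q_used=0 → run C
t=13: queue=[C,B,D] q_used=1 → run C
t=14: queue=[B,D] q_used=0 → run B
t=15: queue=[B,D] q_used=1 → run B
t=16: queue=[B,D] q_used=2 → run B
t=17: queue=[D] q_used=0 → run D
t=18: queue=[D] q_used=1 → run D
t=19: queue=[D] q_used=2 → run D
t=20: queue=[D] q_used=3 → run D
t=21: (idle)
t=22: (idle)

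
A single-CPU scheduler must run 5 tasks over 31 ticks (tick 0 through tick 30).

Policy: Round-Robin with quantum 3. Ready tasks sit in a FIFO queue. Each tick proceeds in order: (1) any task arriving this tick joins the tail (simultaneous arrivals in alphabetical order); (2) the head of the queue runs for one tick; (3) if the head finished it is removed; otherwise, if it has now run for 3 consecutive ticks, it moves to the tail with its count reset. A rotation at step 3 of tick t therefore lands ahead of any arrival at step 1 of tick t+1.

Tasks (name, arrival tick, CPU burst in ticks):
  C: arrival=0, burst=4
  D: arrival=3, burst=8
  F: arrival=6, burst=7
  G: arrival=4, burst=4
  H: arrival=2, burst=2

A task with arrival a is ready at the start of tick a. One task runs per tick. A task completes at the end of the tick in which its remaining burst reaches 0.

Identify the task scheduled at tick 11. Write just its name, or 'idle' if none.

running at tick 11 = G

t=0: queue=[C] q_used=0 → run C
t=1: queue=[C] q_used=1 → run C
t=2: queue=[C,H] q_used=2 → run C
t=3: queue=[H,C,D] q_used=0 → run H
t=4: queue=[H,C,D,G] q_used=1 → run H
t=5: queue=[C,D,G] q_used=0 → run C
t=6: queue=[D,G,F] q_used=0 → run D
t=7: queue=[D,G,F] q_used=1 → run D
t=8: queue=[D,G,F] q_used=2 → run D
t=9: queue=[G,F,D] q_used=0 → run G
t=10: queue=[G,F,D] q_used=1 → run G
t=11: queue=[G,F,D] q_used=2 → run G
t=12: queue=[F,D,G] q_used=0 → run F
t=13: queue=[F,D,G] q_used=1 → run F
t=14: queue=[F,D,G] q_used=2 → run F
t=15: queue=[D,G,F] q_used=0 → run D
t=16: queue=[D,G,F] q_used=1 → run D
t=17: queue=[D,G,F] q_used=2 → run D
t=18: queue=[G,F,D] q_used=0 → run G
t=19: queue=[F,D] q_used=0 → run F
t=20: queue=[F,D] q_used=1 → run F
t=21: queue=[F,D] q_used=2 → run F
t=22: queue=[D,F] q_used=0 → run D
t=23: queue=[D,F] q_used=1 → run D
t=24: queue=[F] q_used=0 → run F
t=25: (idle)
t=26: (idle)
t=27: (idle)
t=28: (idle)
t=29: (idle)
t=30: (idle)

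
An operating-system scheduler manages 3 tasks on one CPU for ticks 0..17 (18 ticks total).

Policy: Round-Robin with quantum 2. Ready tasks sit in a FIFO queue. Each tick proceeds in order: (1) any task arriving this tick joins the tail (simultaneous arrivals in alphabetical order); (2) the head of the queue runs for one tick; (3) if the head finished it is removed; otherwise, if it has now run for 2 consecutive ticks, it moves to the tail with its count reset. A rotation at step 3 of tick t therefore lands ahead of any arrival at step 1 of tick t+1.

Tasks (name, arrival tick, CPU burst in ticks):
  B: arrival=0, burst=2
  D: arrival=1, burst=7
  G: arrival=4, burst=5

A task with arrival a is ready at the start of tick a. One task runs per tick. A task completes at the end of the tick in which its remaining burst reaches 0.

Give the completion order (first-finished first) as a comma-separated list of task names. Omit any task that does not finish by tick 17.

t=0: queue=[B] q_used=0 → run B
t=1: queue=[B,D] q_used=1 → run B
t=2: queue=[D] q_used=0 → run D
t=3: queue=[D] q_used=1 → run D
t=4: queue=[D,G] q_used=0 → run D
t=5: queue=[D,G] q_used=1 → run D
t=6: queue=[G,D] q_used=0 → run G
t=7: queue=[G,D] q_used=1 → run G
t=8: queue=[D,G] q_used=0 → run D
t=9: queue=[D,G] q_used=1 → run D
t=10: queue=[G,D] q_used=0 → run G
t=11: queue=[G,D] q_used=1 → run G
t=12: queue=[D,G] q_used=0 → run D
t=13: queue=[G] q_used=0 → run G
t=14: (idle)
t=15: (idle)
t=16: (idle)
t=17: (idle)

completion order = B, D, G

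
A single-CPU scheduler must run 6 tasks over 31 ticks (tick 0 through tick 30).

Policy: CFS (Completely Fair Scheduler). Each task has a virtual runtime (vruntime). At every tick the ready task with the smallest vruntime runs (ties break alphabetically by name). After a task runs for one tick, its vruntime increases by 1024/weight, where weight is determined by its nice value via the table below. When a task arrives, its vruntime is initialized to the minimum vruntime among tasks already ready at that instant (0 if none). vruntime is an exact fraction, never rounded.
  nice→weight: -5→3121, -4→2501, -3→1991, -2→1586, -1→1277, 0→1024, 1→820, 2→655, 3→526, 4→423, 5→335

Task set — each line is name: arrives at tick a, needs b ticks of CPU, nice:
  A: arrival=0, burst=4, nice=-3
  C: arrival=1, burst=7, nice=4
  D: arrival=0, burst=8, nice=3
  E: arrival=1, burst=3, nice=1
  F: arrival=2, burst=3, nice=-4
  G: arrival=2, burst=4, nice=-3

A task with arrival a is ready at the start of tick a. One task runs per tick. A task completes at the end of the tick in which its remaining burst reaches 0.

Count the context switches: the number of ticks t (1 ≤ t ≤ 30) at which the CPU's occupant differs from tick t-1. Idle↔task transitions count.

context switches = 28

t=0: vr[A=0 D=0] → run A
t=1: vr[A=1024/1991 C=0 D=0 E=0] → run C
t=2: vr[A=1024/1991 C=1024/423 D=0 E=0 F=0 G=0] → run D
t=3: vr[A=1024/1991 C=1024/423 D=512/263 E=0 F=0 G=0] → run E
t=4: vr[A=1024/1991 C=1024/423 D=512/263 E=256/205 F=0 G=0] → run F
t=5: vr[A=1024/1991 C=1024/423 D=512/263 E=256/205 F=1024/2501 G=0] → run G
t=6: vr[A=1024/1991 C=1024/423 D=512/263 E=256/205 F=1024/2501 G=1024/1991] → run F
t=7: vr[A=1024/1991 C=1024/423 D=512/263 E=256/205 F=2048/2501 G=1024/1991] → run A
t=8: vr[A=2048/1991 C=1024/423 D=512/263 E=256/205 F=2048/2501 G=1024/1991] → run G
t=9: vr[A=2048/1991 C=1024/423 D=512/263 E=256/205 F=2048/2501 G=2048/1991] → run F
t=10: vr[A=2048/1991 C=1024/423 D=512/263 E=256/205 G=2048/1991] → run A
t=11: vr[A=3072/1991 C=1024/423 D=512/263 E=256/205 G=2048/1991] → run G
t=12: vr[A=3072/1991 C=1024/423 D=512/263 E=256/205 G=3072/1991] → run E
t=13: vr[A=3072/1991 C=1024/423 D=512/263 E=512/205 G=3072/1991] → run A
t=14: vr[C=1024/423 D=512/263 E=512/205 G=3072/1991] → run G
t=15: vr[C=1024/423 D=512/263 E=512/205] → run D
t=16: vr[C=1024/423 D=1024/263 E=512/205] → run C
t=17: vr[C=2048/423 D=1024/263 E=512/205] → run E
t=18: vr[C=2048/423 D=1024/263] → run D
t=19: vr[C=2048/423 D=1536/263] → run C
t=20: vr[C=1024/141 D=1536/263] → run D
t=21: vr[C=1024/141 D=2048/263] → run C
t=22: vr[C=4096/423 D=2048/263] → run D
t=23: vr[C=4096/423 D=2560/263] → run C
t=24: vr[C=5120/423 D=2560/263] → run D
t=25: vr[C=5120/423 D=3072/263] → run D
t=26: vr[C=5120/423 D=3584/263] → run C
t=27: vr[C=2048/141 D=3584/263] → run D
t=28: vr[C=2048/141] → run C
t=29: (idle)
t=30: (idle)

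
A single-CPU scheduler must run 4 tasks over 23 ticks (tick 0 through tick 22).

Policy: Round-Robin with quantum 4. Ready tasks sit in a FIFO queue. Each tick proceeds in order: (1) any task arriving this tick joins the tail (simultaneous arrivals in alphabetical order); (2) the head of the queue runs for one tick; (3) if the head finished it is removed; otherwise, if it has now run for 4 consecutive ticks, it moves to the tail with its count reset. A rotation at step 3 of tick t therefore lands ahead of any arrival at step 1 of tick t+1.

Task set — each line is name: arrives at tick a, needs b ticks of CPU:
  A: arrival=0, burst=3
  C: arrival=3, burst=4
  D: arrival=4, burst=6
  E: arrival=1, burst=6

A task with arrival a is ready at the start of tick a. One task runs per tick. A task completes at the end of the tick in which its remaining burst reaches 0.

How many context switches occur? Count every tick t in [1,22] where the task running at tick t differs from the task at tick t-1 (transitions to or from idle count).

context switches = 6

t=0: queue=[A] q_used=0 → run A
t=1: queue=[A,E] q_used=1 → run A
t=2: queue=[A,E] q_used=2 → run A
t=3: queue=[E,C] q_used=0 → run E
t=4: queue=[E,C,D] q_used=1 → run E
t=5: queue=[E,C,D] q_used=2 → run E
t=6: queue=[E,C,D] q_used=3 → run E
t=7: queue=[C,D,E] q_used=0 → run C
t=8: queue=[C,D,E] q_used=1 → run C
t=9: queue=[C,D,E] q_used=2 → run C
t=10: queue=[C,D,E] q_used=3 → run C
t=11: queue=[D,E] q_used=0 → run D
t=12: queue=[D,E] q_used=1 → run D
t=13: queue=[D,E] q_used=2 → run D
t=14: queue=[D,E] q_used=3 → run D
t=15: queue=[E,D] q_used=0 → run E
t=16: queue=[E,D] q_used=1 → run E
t=17: queue=[D] q_used=0 → run D
t=18: queue=[D] q_used=1 → run D
t=19: (idle)
t=20: (idle)
t=21: (idle)
t=22: (idle)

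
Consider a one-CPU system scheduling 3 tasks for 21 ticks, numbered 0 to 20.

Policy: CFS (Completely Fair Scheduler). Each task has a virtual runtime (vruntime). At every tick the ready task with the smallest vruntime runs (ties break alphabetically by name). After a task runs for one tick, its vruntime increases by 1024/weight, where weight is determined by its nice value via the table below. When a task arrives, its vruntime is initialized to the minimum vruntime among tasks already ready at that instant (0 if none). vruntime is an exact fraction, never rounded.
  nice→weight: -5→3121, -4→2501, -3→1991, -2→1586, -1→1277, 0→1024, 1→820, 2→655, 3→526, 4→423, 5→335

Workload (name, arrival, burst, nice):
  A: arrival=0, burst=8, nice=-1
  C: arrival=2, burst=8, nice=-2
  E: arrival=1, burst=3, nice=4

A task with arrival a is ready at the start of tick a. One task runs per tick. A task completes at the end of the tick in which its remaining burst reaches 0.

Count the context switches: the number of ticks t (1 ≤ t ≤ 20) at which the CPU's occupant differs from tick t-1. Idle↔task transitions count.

context switches = 17

t=0: vr[A=0] → run A
t=1: vr[A=1024/1277 E=1024/1277] → run A
t=2: vr[A=2048/1277 C=1024/1277 E=1024/1277] → run C
t=3: vr[A=2048/1277 C=1465856/1012661 E=1024/1277] → run E
t=4: vr[A=2048/1277 C=1465856/1012661 E=1740800/540171] → run C
t=5: vr[A=2048/1277 C=2119680/1012661 E=1740800/540171] → run A
t=6: vr[A=3072/1277 C=2119680/1012661 E=1740800/540171] → run C
t=7: vr[A=3072/1277 C=2773504/1012661 E=1740800/540171] → run A
t=8: vr[A=4096/1277 C=2773504/1012661 E=1740800/540171] → run C
t=9: vr[A=4096/1277 C=3427328/1012661 E=1740800/540171] → run A
t=10: vr[A=5120/1277 C=3427328/1012661 E=1740800/540171] → run E
t=11: vr[A=5120/1277 C=3427328/1012661 E=3048448/540171] → run C
t=12: vr[A=5120/1277 C=4081152/1012661 E=3048448/540171] → run A
t=13: vr[A=6144/1277 C=4081152/1012661 E=3048448/540171] → run C
t=14: vr[A=6144/1277 C=4734976/1012661 E=3048448/540171] → run C
t=15: vr[A=6144/1277 C=5388800/1012661 E=3048448/540171] → run A
t=16: vr[A=7168/1277 C=5388800/1012661 E=3048448/540171] → run C
t=17: vr[A=7168/1277 E=3048448/540171] → run A
t=18: vr[E=3048448/540171] → run E
t=19: (idle)
t=20: (idle)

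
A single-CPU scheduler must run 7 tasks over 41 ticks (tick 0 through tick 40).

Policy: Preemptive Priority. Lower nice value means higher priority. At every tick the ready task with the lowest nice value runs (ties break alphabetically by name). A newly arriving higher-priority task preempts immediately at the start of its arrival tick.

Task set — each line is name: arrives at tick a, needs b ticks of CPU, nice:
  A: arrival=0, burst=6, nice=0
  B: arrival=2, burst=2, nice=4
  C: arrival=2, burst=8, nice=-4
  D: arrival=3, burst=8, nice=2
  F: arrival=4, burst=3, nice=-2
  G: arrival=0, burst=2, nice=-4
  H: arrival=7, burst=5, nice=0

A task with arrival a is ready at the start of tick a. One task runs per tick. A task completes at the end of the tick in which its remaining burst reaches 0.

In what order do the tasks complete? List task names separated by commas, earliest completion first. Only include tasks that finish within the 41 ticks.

t=0: ready={A,G} → run G
t=1: ready={A,G} → run G
t=2: ready={A,B,C} → run C
t=3: ready={A,B,C,D} → run C
t=4: ready={A,B,C,D,F} → run C
t=5: ready={A,B,C,D,F} → run C
t=6: ready={A,B,C,D,F} → run C
t=7: ready={A,B,C,D,F,H} → run C
t=8: ready={A,B,C,D,F,H} → run C
t=9: ready={A,B,C,D,F,H} → run C
t=10: ready={A,B,D,F,H} → run F
t=11: ready={A,B,D,F,H} → run F
t=12: ready={A,B,D,F,H} → run F
t=13: ready={A,B,D,H} → run A
t=14: ready={A,B,D,H} → run A
t=15: ready={A,B,D,H} → run A
t=16: ready={A,B,D,H} → run A
t=17: ready={A,B,D,H} → run A
t=18: ready={A,B,D,H} → run A
t=19: ready={B,D,H} → run H
t=20: ready={B,D,H} → run H
t=21: ready={B,D,H} → run H
t=22: ready={B,D,H} → run H
t=23: ready={B,D,H} → run H
t=24: ready={B,D} → run D
t=25: ready={B,D} → run D
t=26: ready={B,D} → run D
t=27: ready={B,D} → run D
t=28: ready={B,D} → run D
t=29: ready={B,D} → run D
t=30: ready={B,D} → run D
t=31: ready={B,D} → run D
t=32: ready={B} → run B
t=33: ready={B} → run B
t=34: (idle)
t=35: (idle)
t=36: (idle)
t=37: (idle)
t=38: (idle)
t=39: (idle)
t=40: (idle)

completion order = G, C, F, A, H, D, B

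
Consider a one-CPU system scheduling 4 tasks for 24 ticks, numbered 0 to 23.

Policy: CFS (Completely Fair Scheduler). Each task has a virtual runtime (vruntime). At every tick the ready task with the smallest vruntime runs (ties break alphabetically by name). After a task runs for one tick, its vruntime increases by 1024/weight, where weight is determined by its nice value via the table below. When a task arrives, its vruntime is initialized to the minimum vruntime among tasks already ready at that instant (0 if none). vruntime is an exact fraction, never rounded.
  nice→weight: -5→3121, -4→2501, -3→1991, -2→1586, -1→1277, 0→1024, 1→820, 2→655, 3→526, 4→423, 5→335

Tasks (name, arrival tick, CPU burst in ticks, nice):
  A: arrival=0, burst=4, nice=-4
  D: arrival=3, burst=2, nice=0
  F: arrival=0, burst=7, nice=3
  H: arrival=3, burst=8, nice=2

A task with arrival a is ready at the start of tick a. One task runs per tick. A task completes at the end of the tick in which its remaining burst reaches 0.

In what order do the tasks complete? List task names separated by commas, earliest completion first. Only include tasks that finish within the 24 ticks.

completion order = A, D, F, H

t=0: vr[A=0 F=0] → run A
t=1: vr[A=1024/2501 F=0] → run F
t=2: vr[A=1024/2501 F=512/263] → run A
t=3: vr[A=2048/2501 D=2048/2501 F=512/263 H=2048/2501] → run A
t=4: vr[A=3072/2501 D=2048/2501 F=512/263 H=2048/2501] → run D
t=5: vr[A=3072/2501 D=4549/2501 F=512/263 H=2048/2501] → run H
t=6: vr[A=3072/2501 D=4549/2501 F=512/263 H=3902464/1638155] → run A
t=7: vr[D=4549/2501 F=512/263 H=3902464/1638155] → run D
t=8: vr[F=512/263 H=3902464/1638155] → run F
t=9: vr[F=1024/263 H=3902464/1638155] → run H
t=10: vr[F=1024/263 H=6463488/1638155] → run F
t=11: vr[F=1536/263 H=6463488/1638155] → run H
t=12: vr[F=1536/263 H=9024512/1638155] → run H
t=13: vr[F=1536/263 H=11585536/1638155] → run F
t=14: vr[F=2048/263 H=11585536/1638155] → run H
t=15: vr[F=2048/263 H=2829312/327631] → run F
t=16: vr[F=2560/263 H=2829312/327631] → run H
t=17: vr[F=2560/263 H=16707584/1638155] → run F
t=18: vr[F=3072/263 H=16707584/1638155] → run H
t=19: vr[F=3072/263 H=19268608/1638155] → run F
t=20: vr[H=19268608/1638155] → run H
t=21: (idle)
t=22: (idle)
t=23: (idle)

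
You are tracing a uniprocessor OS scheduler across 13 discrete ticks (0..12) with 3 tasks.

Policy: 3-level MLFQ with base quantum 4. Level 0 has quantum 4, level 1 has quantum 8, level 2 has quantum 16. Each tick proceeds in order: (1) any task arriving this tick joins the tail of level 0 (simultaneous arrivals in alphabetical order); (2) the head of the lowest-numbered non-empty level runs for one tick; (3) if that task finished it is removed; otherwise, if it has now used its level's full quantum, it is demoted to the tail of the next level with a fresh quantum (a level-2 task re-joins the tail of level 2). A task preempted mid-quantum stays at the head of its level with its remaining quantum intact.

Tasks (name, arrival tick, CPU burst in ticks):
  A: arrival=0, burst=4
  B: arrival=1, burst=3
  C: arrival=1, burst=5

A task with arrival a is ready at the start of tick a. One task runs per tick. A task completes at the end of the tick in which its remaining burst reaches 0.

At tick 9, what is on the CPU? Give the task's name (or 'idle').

t=0: L0/L1/L2 = A/-/- → run A
t=1: L0/L1/L2 = ABC/-/- → run A
t=2: L0/L1/L2 = ABC/-/- → run A
t=3: L0/L1/L2 = ABC/-/- → run A
t=4: L0/L1/L2 = BC/-/- → run B
t=5: L0/L1/L2 = BC/-/- → run B
t=6: L0/L1/L2 = BC/-/- → run B
t=7: L0/L1/L2 = C/-/- → run C
t=8: L0/L1/L2 = C/-/- → run C
t=9: L0/L1/L2 = C/-/- → run C
t=10: L0/L1/L2 = C/-/- → run C
t=11: L0/L1/L2 = -/C/- → run C
t=12: (idle)

running at tick 9 = C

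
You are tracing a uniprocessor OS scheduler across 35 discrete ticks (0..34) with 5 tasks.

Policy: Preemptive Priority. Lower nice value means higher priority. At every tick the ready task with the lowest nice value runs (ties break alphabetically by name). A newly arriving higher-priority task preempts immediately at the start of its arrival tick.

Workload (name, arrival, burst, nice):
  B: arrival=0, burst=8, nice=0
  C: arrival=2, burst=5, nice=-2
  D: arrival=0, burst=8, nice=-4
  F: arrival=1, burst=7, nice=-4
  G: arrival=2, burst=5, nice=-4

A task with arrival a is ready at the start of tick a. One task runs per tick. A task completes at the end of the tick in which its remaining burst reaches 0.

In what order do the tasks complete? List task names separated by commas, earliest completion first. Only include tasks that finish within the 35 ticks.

completion order = D, F, G, C, B

t=0: ready={B,D} → run D
t=1: ready={B,D,F} → run D
t=2: ready={B,C,D,F,G} → run D
t=3: ready={B,C,D,F,G} → run D
t=4: ready={B,C,D,F,G} → run D
t=5: ready={B,C,D,F,G} → run D
t=6: ready={B,C,D,F,G} → run D
t=7: ready={B,C,D,F,G} → run D
t=8: ready={B,C,F,G} → run F
t=9: ready={B,C,F,G} → run F
t=10: ready={B,C,F,G} → run F
t=11: ready={B,C,F,G} → run F
t=12: ready={B,C,F,G} → run F
t=13: ready={B,C,F,G} → run F
t=14: ready={B,C,F,G} → run F
t=15: ready={B,C,G} → run G
t=16: ready={B,C,G} → run G
t=17: ready={B,C,G} → run G
t=18: ready={B,C,G} → run G
t=19: ready={B,C,G} → run G
t=20: ready={B,C} → run C
t=21: ready={B,C} → run C
t=22: ready={B,C} → run C
t=23: ready={B,C} → run C
t=24: ready={B,C} → run C
t=25: ready={B} → run B
t=26: ready={B} → run B
t=27: ready={B} → run B
t=28: ready={B} → run B
t=29: ready={B} → run B
t=30: ready={B} → run B
t=31: ready={B} → run B
t=32: ready={B} → run B
t=33: (idle)
t=34: (idle)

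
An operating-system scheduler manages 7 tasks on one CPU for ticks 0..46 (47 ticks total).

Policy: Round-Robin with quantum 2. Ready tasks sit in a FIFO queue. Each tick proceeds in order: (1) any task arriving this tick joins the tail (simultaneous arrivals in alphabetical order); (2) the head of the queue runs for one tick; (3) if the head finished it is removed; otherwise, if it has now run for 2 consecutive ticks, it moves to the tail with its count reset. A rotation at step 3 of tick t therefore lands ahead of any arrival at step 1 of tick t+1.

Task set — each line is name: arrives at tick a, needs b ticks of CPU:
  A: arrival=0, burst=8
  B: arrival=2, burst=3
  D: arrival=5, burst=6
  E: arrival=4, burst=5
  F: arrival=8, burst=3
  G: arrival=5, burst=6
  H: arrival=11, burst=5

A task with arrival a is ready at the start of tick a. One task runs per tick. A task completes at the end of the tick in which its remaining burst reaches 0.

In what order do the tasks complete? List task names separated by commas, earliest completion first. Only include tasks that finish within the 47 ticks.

t=0: queue=[A] q_used=0 → run A
t=1: queue=[A] q_used=1 → run A
t=2: queue=[A,B] q_used=0 → run A
t=3: queue=[A,B] q_used=1 → run A
t=4: queue=[B,A,E] q_used=0 → run B
t=5: queue=[B,A,E,D,G] q_used=1 → run B
t=6: queue=[A,E,D,G,B] q_used=0 → run A
t=7: queue=[A,E,D,G,B] q_used=1 → run A
t=8: queue=[E,D,G,B,A,F] q_used=0 → run E
t=9: queue=[E,D,G,B,A,F] q_used=1 → run E
t=10: queue=[D,G,B,A,F,E] q_used=0 → run D
t=11: queue=[D,G,B,A,F,E,H] q_used=1 → run D
t=12: queue=[G,B,A,F,E,H,D] q_used=0 → run G
t=13: queue=[G,B,A,F,E,H,D] q_used=1 → run G
t=14: queue=[B,A,F,E,H,D,G] q_used=0 → run B
t=15: queue=[A,F,E,H,D,G] q_used=0 → run A
t=16: queue=[A,F,E,H,D,G] q_used=1 → run A
t=17: queue=[F,E,H,D,G] q_used=0 → run F
t=18: queue=[F,E,H,D,G] q_used=1 → run F
t=19: queue=[E,H,D,G,F] q_used=0 → run E
t=20: queue=[E,H,D,G,F] q_used=1 → run E
t=21: queue=[H,D,G,F,E] q_used=0 → run H
t=22: queue=[H,D,G,F,E] q_used=1 → run H
t=23: queue=[D,G,F,E,H] q_used=0 → run D
t=24: queue=[D,G,F,E,H] q_used=1 → run D
t=25: queue=[G,F,E,H,D] q_used=0 → run G
t=26: queue=[G,F,E,H,D] q_used=1 → run G
t=27: queue=[F,E,H,D,G] q_used=0 → run F
t=28: queue=[E,H,D,G] q_used=0 → run E
t=29: queue=[H,D,G] q_used=0 → run H
t=30: queue=[H,D,G] q_used=1 → run H
t=31: queue=[D,G,H] q_used=0 → run D
t=32: queue=[D,G,H] q_used=1 → run D
t=33: queue=[G,H] q_used=0 → run G
t=34: queue=[G,H] q_used=1 → run G
t=35: queue=[H] q_used=0 → run H
t=36: (idle)
t=37: (idle)
t=38: (idle)
t=39: (idle)
t=40: (idle)
t=41: (idle)
t=42: (idle)
t=43: (idle)
t=44: (idle)
t=45: (idle)
t=46: (idle)

completion order = B, A, F, E, D, G, H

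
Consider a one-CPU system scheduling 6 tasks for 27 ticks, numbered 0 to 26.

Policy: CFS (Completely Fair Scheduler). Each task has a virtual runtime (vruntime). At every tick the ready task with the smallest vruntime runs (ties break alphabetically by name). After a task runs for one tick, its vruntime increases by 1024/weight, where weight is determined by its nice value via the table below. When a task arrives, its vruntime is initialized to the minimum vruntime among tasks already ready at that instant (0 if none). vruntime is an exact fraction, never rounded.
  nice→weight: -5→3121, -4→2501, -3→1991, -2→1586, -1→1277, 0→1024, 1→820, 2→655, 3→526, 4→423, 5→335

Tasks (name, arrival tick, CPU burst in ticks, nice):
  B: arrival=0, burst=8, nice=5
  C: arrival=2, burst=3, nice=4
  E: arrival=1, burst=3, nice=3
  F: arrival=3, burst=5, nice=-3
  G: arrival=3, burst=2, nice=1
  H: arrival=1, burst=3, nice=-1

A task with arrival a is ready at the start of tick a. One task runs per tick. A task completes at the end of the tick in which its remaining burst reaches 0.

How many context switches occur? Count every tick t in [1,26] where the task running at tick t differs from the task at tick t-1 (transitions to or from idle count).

context switches = 19

t=0: vr[B=0] → run B
t=1: vr[B=1024/335 E=1024/335 H=1024/335] → run B
t=2: vr[B=2048/335 C=1024/335 E=1024/335 H=1024/335] → run C
t=3: vr[B=2048/335 C=776192/141705 E=1024/335 F=1024/335 G=1024/335 H=1024/335] → run E
t=4: vr[B=2048/335 C=776192/141705 E=440832/88105 F=1024/335 G=1024/335 H=1024/335] → run F
t=5: vr[B=2048/335 C=776192/141705 E=440832/88105 F=2381824/666985 G=1024/335 H=1024/335] → run G
t=6: vr[B=2048/335 C=776192/141705 E=440832/88105 F=2381824/666985 G=59136/13735 H=1024/335] → run H
t=7: vr[B=2048/335 C=776192/141705 E=440832/88105 F=2381824/666985 G=59136/13735 H=1650688/427795] → run F
t=8: vr[B=2048/335 C=776192/141705 E=440832/88105 F=2724864/666985 G=59136/13735 H=1650688/427795] → run H
t=9: vr[B=2048/335 C=776192/141705 E=440832/88105 F=2724864/666985 G=59136/13735 H=1993728/427795] → run F
t=10: vr[B=2048/335 C=776192/141705 E=440832/88105 F=3067904/666985 G=59136/13735 H=1993728/427795] → run G
t=11: vr[B=2048/335 C=776192/141705 E=440832/88105 F=3067904/666985 H=1993728/427795] → run F
t=12: vr[B=2048/335 C=776192/141705 E=440832/88105 F=3410944/666985 H=1993728/427795] → run H
t=13: vr[B=2048/335 C=776192/141705 E=440832/88105 F=3410944/666985] → run E
t=14: vr[B=2048/335 C=776192/141705 E=612352/88105 F=3410944/666985] → run F
t=15: vr[B=2048/335 C=776192/141705 E=612352/88105] → run C
t=16: vr[B=2048/335 C=1119232/141705 E=612352/88105] → run B
t=17: vr[B=3072/335 C=1119232/141705 E=612352/88105] → run E
t=18: vr[B=3072/335 C=1119232/141705] → run C
t=19: vr[B=3072/335] → run B
t=20: vr[B=4096/335] → run B
t=21: vr[B=1024/67] → run B
t=22: vr[B=6144/335] → run B
t=23: vr[B=7168/335] → run B
t=24: (idle)
t=25: (idle)
t=26: (idle)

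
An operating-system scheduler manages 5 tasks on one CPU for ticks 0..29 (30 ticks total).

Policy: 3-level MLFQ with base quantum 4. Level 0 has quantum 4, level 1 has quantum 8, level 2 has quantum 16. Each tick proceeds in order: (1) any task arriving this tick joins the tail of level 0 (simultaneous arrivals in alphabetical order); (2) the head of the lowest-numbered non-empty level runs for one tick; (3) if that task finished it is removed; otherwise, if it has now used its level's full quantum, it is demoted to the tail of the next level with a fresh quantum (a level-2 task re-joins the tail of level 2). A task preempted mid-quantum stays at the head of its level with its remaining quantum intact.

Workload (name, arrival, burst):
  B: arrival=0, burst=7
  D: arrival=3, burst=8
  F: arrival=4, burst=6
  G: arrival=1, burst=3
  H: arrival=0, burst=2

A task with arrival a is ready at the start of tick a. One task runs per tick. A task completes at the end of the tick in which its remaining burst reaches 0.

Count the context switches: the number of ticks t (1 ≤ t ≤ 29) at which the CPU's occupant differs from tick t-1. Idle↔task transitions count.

context switches = 8

t=0: L0/L1/L2 = BH/-/- → run B
t=1: L0/L1/L2 = BHG/-/- → run B
t=2: L0/L1/L2 = BHG/-/- → run B
t=3: L0/L1/L2 = BHGD/-/- → run B
t=4: L0/L1/L2 = HGDF/B/- → run H
t=5: L0/L1/L2 = HGDF/B/- → run H
t=6: L0/L1/L2 = GDF/B/- → run G
t=7: L0/L1/L2 = GDF/B/- → run G
t=8: L0/L1/L2 = GDF/B/- → run G
t=9: L0/L1/L2 = DF/B/- → run D
t=10: L0/L1/L2 = DF/B/- → run D
t=11: L0/L1/L2 = DF/B/- → run D
t=12: L0/L1/L2 = DF/B/- → run D
t=13: L0/L1/L2 = F/BD/- → run F
t=14: L0/L1/L2 = F/BD/- → run F
t=15: L0/L1/L2 = F/BD/- → run F
t=16: L0/L1/L2 = F/BD/- → run F
t=17: L0/L1/L2 = -/BDF/- → run B
t=18: L0/L1/L2 = -/BDF/- → run B
t=19: L0/L1/L2 = -/BDF/- → run B
t=20: L0/L1/L2 = -/DF/- → run D
t=21: L0/L1/L2 = -/DF/- → run D
t=22: L0/L1/L2 = -/DF/- → run D
t=23: L0/L1/L2 = -/DF/- → run D
t=24: L0/L1/L2 = -/F/- → run F
t=25: L0/L1/L2 = -/F/- → run F
t=26: (idle)
t=27: (idle)
t=28: (idle)
t=29: (idle)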